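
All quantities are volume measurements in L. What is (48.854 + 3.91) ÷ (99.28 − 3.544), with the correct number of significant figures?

48.854 + 3.91 = 52.764, limited to 2 d.p. → 4 s.f.; 99.28 − 3.544 = 95.736, limited to 2 d.p. → 4 s.f.
Carrying full precision, 52.764 ÷ 95.736 = 0.551140636751…; keep min(4, 4) = 4 s.f.
Rounded to 4 significant figures: 0.5511.

0.5511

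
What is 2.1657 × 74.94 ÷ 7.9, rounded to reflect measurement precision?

2.1657 × 74.94 ÷ 7.9 = 20.5439946835…
Multiplication/division keeps the fewest significant figures: 2.1657 → 5 s.f., 74.94 → 4 s.f., 7.9 → 2 s.f.; limit is 2.
Rounded to 2 significant figures: 21.

21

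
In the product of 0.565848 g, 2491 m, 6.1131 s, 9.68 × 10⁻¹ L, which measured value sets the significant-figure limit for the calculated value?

0.565848 g → 6 s.f.; 2491 m → 4 s.f.; 6.1131 s → 5 s.f.; 9.68 × 10⁻¹ L → 3 s.f.
The fewest is 3 significant figures, from 9.68 × 10⁻¹ L.

9.68 × 10⁻¹ L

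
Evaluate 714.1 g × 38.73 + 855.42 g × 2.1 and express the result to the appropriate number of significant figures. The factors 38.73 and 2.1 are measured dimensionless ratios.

2.95 × 10^4 g

714.1 × 38.73 = 27657.093 → 2.766 × 10^4 g (4 s.f., last digit at the 10^1 place).
855.42 × 2.1 = 1796.382 → 1.8 × 10^3 g (2 s.f., last digit at the 10^2 place).
Sum: 29453.475 g; keep the coarser place, 10^2.
Result: 2.95 × 10^4 g.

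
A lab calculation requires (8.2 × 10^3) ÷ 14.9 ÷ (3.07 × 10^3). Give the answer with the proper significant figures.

(8.2 × 10^3) ÷ 14.9 ÷ (3.07 × 10^3) = 0.179262400804…
Multiplication/division keeps the fewest significant figures: 8.2 × 10^3 → 2 s.f., 14.9 → 3 s.f., 3.07 × 10^3 → 3 s.f.; limit is 2.
Rounded to 2 significant figures: 0.18.

0.18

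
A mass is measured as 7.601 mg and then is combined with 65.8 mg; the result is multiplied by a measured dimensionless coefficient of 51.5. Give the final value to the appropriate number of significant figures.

3.78 × 10^3 mg

7.601 mg + 65.8 mg = 73.401 mg; the sum is limited to 1 decimal place (3 s.f.).
Carrying full precision, 73.401 × 51.5 = 3780.1515 mg; 51.5 has 3 s.f., so the result keeps min(3, 3) = 3 s.f.
Rounded to 3 significant figures: 3.78 × 10^3 mg.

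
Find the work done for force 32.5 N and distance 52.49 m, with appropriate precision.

1.71 × 10³ J

work done = 32.5 N × 52.49 m = 1705.925 J.
32.5 has 3 significant figures; 52.49 has 4.
Division/multiplication keeps the fewest: 3 significant figures.
Rounded: 1.71 × 10³ J.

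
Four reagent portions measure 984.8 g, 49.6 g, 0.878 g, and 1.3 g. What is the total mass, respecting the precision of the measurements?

984.8 g + 49.6 g + 0.878 g + 1.3 g = 1036.578 g.
Addition/subtraction keeps the fewest decimal places: 984.8 → 1 decimal place, 49.6 → 1 decimal place, 0.878 → 3 decimal places, 1.3 → 1 decimal place; limit is 1.
Rounded to 1 decimal place: 1036.6 g.

1036.6 g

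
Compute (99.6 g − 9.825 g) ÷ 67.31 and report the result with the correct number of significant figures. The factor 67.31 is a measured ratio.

99.6 g − 9.825 g = 89.775 g; the difference is limited to 1 decimal place (3 s.f.).
Carrying full precision, 89.775 ÷ 67.31 = 1.33375427128… g; 67.31 has 4 s.f., so the result keeps min(3, 4) = 3 s.f.
Rounded to 3 significant figures: 1.33 g.

1.33 g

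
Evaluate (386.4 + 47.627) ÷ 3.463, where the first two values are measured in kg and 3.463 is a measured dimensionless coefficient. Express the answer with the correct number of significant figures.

386.4 kg + 47.627 kg = 434.027 kg; the sum is limited to 1 decimal place (4 s.f.).
Carrying full precision, 434.027 ÷ 3.463 = 125.332659544… kg; 3.463 has 4 s.f., so the result keeps min(4, 4) = 4 s.f.
Rounded to 4 significant figures: 1.253 × 10^2 kg.

1.253 × 10^2 kg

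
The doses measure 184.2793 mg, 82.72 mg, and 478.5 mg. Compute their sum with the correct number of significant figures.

184.2793 mg + 82.72 mg + 478.5 mg = 745.4993 mg.
Addition/subtraction keeps the fewest decimal places: 184.2793 → 4 decimal places, 82.72 → 2 decimal places, 478.5 → 1 decimal place; limit is 1.
Rounded to 1 decimal place: 745.5 mg.

745.5 mg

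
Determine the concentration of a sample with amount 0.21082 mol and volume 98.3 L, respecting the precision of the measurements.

0.00214 mol/L

concentration = 0.21082 mol ÷ 98.3 L = 0.00214465920651… mol/L.
0.21082 has 5 significant figures; 98.3 has 3.
Division/multiplication keeps the fewest: 3 significant figures.
Rounded: 0.00214 mol/L.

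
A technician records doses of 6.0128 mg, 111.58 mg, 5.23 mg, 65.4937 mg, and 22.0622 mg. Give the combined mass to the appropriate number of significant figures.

210.38 mg

6.0128 mg + 111.58 mg + 5.23 mg + 65.4937 mg + 22.0622 mg = 210.3787 mg.
Addition/subtraction keeps the fewest decimal places: 6.0128 → 4 decimal places, 111.58 → 2 decimal places, 5.23 → 2 decimal places, 65.4937 → 4 decimal places, 22.0622 → 4 decimal places; limit is 2.
Rounded to 2 decimal places: 210.38 mg.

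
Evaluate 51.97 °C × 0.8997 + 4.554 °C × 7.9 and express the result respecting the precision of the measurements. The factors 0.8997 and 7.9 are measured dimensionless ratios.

83 °C

51.97 × 0.8997 = 46.757409 → 46.76 °C (4 s.f., last digit at the 10^-2 place).
4.554 × 7.9 = 35.9766 → 36 °C (2 s.f., last digit at the 10^0 place).
Sum: 82.734009 °C; keep the coarser place, 10^0.
Result: 83 °C.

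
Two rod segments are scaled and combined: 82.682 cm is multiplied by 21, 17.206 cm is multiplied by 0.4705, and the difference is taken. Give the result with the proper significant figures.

1.7 × 10³ cm

82.682 × 21 = 1736.322 → 1.7 × 10³ cm (2 s.f., last digit at the 10^2 place).
17.206 × 0.4705 = 8.095423 → 8.095 cm (4 s.f., last digit at the 10^-3 place).
Difference: 1728.226577 cm; keep the coarser place, 10^2.
Result: 1.7 × 10³ cm.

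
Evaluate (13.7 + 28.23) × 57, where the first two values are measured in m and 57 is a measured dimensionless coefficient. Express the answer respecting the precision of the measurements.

2.4 × 10^3 m

13.7 m + 28.23 m = 41.93 m; the sum is limited to 1 decimal place (3 s.f.).
Carrying full precision, 41.93 × 57 = 2390.01 m; 57 has 2 s.f., so the result keeps min(3, 2) = 2 s.f.
Rounded to 2 significant figures: 2.4 × 10^3 m.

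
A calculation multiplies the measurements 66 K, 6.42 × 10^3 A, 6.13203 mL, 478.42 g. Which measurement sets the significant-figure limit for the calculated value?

66 K → 2 s.f.; 6.42 × 10^3 A → 3 s.f.; 6.13203 mL → 6 s.f.; 478.42 g → 5 s.f.
The fewest is 2 significant figures, from 66 K.

66 K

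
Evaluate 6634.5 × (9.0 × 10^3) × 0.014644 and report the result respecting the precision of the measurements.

6634.5 × (9.0 × 10^3) × 0.014644 = 874400.562
Multiplication/division keeps the fewest significant figures: 6634.5 → 5 s.f., 9.0 × 10^3 → 2 s.f., 0.014644 → 5 s.f.; limit is 2.
Rounded to 2 significant figures: 8.7 × 10^5.

8.7 × 10^5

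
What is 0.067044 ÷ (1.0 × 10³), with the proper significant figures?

0.067044 ÷ (1.0 × 10³) = 0.000067044
Multiplication/division keeps the fewest significant figures: 0.067044 → 5 s.f., 1.0 × 10³ → 2 s.f.; limit is 2.
Rounded to 2 significant figures: 6.7 × 10⁻⁵.

6.7 × 10⁻⁵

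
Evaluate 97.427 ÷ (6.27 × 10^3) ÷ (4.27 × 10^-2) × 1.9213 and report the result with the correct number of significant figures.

6.99 × 10^-1

97.427 ÷ (6.27 × 10^3) ÷ (4.27 × 10^-2) × 1.9213 = 0.699164061794…
Multiplication/division keeps the fewest significant figures: 97.427 → 5 s.f., 6.27 × 10^3 → 3 s.f., 4.27 × 10^-2 → 3 s.f., 1.9213 → 5 s.f.; limit is 3.
Rounded to 3 significant figures: 6.99 × 10^-1.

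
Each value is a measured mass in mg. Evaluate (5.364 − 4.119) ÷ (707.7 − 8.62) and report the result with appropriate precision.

0.001781

5.364 − 4.119 = 1.245, limited to 3 d.p. → 4 s.f.; 707.7 − 8.62 = 699.08, limited to 1 d.p. → 4 s.f.
Carrying full precision, 1.245 ÷ 699.08 = 0.00178091205584…; keep min(4, 4) = 4 s.f.
Rounded to 4 significant figures: 0.001781.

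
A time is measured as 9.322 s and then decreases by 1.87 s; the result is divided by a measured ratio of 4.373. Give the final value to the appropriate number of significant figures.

9.322 s − 1.87 s = 7.452 s; the difference is limited to 2 decimal places (3 s.f.).
Carrying full precision, 7.452 ÷ 4.373 = 1.70409329979… s; 4.373 has 4 s.f., so the result keeps min(3, 4) = 3 s.f.
Rounded to 3 significant figures: 1.70 s.

1.70 s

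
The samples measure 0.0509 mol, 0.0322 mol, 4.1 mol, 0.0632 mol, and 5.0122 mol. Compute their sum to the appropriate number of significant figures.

0.0509 mol + 0.0322 mol + 4.1 mol + 0.0632 mol + 5.0122 mol = 9.2585 mol.
Addition/subtraction keeps the fewest decimal places: 0.0509 → 4 decimal places, 0.0322 → 4 decimal places, 4.1 → 1 decimal place, 0.0632 → 4 decimal places, 5.0122 → 4 decimal places; limit is 1.
Rounded to 1 decimal place: 9.3 mol.

9.3 mol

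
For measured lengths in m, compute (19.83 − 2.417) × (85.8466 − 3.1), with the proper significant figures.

1.44 × 10^3 m²

19.83 − 2.417 = 17.413, limited to 2 d.p. → 4 s.f.; 85.8466 − 3.1 = 82.7466, limited to 1 d.p. → 3 s.f.
Carrying full precision, 17.413 × 82.7466 = 1440.8665458; keep min(4, 3) = 3 s.f.
Rounded to 3 significant figures: 1.44 × 10^3 m².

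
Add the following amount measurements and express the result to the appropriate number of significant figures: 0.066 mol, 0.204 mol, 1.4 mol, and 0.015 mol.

1.7 mol

0.066 mol + 0.204 mol + 1.4 mol + 0.015 mol = 1.685 mol.
Addition/subtraction keeps the fewest decimal places: 0.066 → 3 decimal places, 0.204 → 3 decimal places, 1.4 → 1 decimal place, 0.015 → 3 decimal places; limit is 1.
Rounded to 1 decimal place: 1.7 mol.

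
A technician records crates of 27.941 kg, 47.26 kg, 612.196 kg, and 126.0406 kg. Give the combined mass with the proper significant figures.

27.941 kg + 47.26 kg + 612.196 kg + 126.0406 kg = 813.4376 kg.
Addition/subtraction keeps the fewest decimal places: 27.941 → 3 decimal places, 47.26 → 2 decimal places, 612.196 → 3 decimal places, 126.0406 → 4 decimal places; limit is 2.
Rounded to 2 decimal places: 813.44 kg.

813.44 kg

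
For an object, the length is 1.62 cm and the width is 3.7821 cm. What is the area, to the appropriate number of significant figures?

6.13 cm²

area = 1.62 cm × 3.7821 cm = 6.127002 cm².
1.62 has 3 significant figures; 3.7821 has 5.
Division/multiplication keeps the fewest: 3 significant figures.
Rounded: 6.13 cm².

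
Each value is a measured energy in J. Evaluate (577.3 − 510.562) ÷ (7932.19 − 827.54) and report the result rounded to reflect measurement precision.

577.3 − 510.562 = 66.738, limited to 1 d.p. → 3 s.f.; 7932.19 − 827.54 = 7104.65, limited to 2 d.p. → 6 s.f.
Carrying full precision, 66.738 ÷ 7104.65 = 0.00939356618553…; keep min(3, 6) = 3 s.f.
Rounded to 3 significant figures: 0.00939.

0.00939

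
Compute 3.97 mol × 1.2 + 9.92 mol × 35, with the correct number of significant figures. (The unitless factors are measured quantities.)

3.5 × 10² mol

3.97 × 1.2 = 4.764 → 4.8 mol (2 s.f., last digit at the 10^-1 place).
9.92 × 35 = 347.2 → 3.5 × 10² mol (2 s.f., last digit at the 10^1 place).
Sum: 351.964 mol; keep the coarser place, 10^1.
Result: 3.5 × 10² mol.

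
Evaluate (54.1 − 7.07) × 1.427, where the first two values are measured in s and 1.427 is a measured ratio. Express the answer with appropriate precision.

54.1 s − 7.07 s = 47.03 s; the difference is limited to 1 decimal place (3 s.f.).
Carrying full precision, 47.03 × 1.427 = 67.11181 s; 1.427 has 4 s.f., so the result keeps min(3, 4) = 3 s.f.
Rounded to 3 significant figures: 67.1 s.

67.1 s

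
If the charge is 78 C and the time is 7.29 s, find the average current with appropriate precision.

average current = 78 C ÷ 7.29 s = 10.6995884774… A.
78 has 2 significant figures; 7.29 has 3.
Division/multiplication keeps the fewest: 2 significant figures.
Rounded: 11 A.

11 A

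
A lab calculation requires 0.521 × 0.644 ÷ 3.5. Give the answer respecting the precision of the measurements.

0.521 × 0.644 ÷ 3.5 = 0.095864
Multiplication/division keeps the fewest significant figures: 0.521 → 3 s.f., 0.644 → 3 s.f., 3.5 → 2 s.f.; limit is 2.
Rounded to 2 significant figures: 0.096.

0.096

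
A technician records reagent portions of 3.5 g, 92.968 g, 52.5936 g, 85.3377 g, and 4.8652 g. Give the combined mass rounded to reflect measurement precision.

3.5 g + 92.968 g + 52.5936 g + 85.3377 g + 4.8652 g = 239.2645 g.
Addition/subtraction keeps the fewest decimal places: 3.5 → 1 decimal place, 92.968 → 3 decimal places, 52.5936 → 4 decimal places, 85.3377 → 4 decimal places, 4.8652 → 4 decimal places; limit is 1.
Rounded to 1 decimal place: 239.3 g.

239.3 g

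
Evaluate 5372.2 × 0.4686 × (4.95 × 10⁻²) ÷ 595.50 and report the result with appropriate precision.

0.209

5372.2 × 0.4686 × (4.95 × 10⁻²) ÷ 595.50 = 0.209255985793…
Multiplication/division keeps the fewest significant figures: 5372.2 → 5 s.f., 0.4686 → 4 s.f., 4.95 × 10⁻² → 3 s.f., 595.50 → 5 s.f.; limit is 3.
Rounded to 3 significant figures: 0.209.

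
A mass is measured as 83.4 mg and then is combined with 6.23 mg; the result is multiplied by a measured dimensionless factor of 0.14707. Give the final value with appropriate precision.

83.4 mg + 6.23 mg = 89.63 mg; the sum is limited to 1 decimal place (3 s.f.).
Carrying full precision, 89.63 × 0.14707 = 13.1818841 mg; 0.14707 has 5 s.f., so the result keeps min(3, 5) = 3 s.f.
Rounded to 3 significant figures: 13.2 mg.

13.2 mg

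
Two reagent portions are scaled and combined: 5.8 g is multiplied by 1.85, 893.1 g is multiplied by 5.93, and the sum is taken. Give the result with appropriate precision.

5.31 × 10³ g

5.8 × 1.85 = 10.73 → 11 g (2 s.f., last digit at the 10^0 place).
893.1 × 5.93 = 5296.083 → 5.30 × 10³ g (3 s.f., last digit at the 10^1 place).
Sum: 5306.813 g; keep the coarser place, 10^1.
Result: 5.31 × 10³ g.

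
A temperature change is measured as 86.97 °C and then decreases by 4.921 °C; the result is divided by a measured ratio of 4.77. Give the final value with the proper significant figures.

17.2 °C

86.97 °C − 4.921 °C = 82.049 °C; the difference is limited to 2 decimal places (4 s.f.).
Carrying full precision, 82.049 ÷ 4.77 = 17.201048218… °C; 4.77 has 3 s.f., so the result keeps min(4, 3) = 3 s.f.
Rounded to 3 significant figures: 17.2 °C.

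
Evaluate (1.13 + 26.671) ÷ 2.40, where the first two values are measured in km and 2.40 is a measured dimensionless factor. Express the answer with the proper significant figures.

11.6 km

1.13 km + 26.671 km = 27.801 km; the sum is limited to 2 decimal places (4 s.f.).
Carrying full precision, 27.801 ÷ 2.40 = 11.58375 km; 2.40 has 3 s.f., so the result keeps min(4, 3) = 3 s.f.
Rounded to 3 significant figures: 11.6 km.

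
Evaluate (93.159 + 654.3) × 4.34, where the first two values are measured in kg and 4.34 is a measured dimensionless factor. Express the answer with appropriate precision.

3.24 × 10^3 kg

93.159 kg + 654.3 kg = 747.459 kg; the sum is limited to 1 decimal place (4 s.f.).
Carrying full precision, 747.459 × 4.34 = 3243.97206 kg; 4.34 has 3 s.f., so the result keeps min(4, 3) = 3 s.f.
Rounded to 3 significant figures: 3.24 × 10^3 kg.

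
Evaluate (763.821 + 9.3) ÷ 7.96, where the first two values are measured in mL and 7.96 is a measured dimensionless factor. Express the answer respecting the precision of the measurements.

763.821 mL + 9.3 mL = 773.121 mL; the sum is limited to 1 decimal place (4 s.f.).
Carrying full precision, 773.121 ÷ 7.96 = 97.1257537688… mL; 7.96 has 3 s.f., so the result keeps min(4, 3) = 3 s.f.
Rounded to 3 significant figures: 97.1 mL.

97.1 mL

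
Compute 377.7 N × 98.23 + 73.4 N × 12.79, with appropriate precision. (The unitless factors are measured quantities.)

377.7 × 98.23 = 37101.471 → 3.710 × 10^4 N (4 s.f., last digit at the 10^1 place).
73.4 × 12.79 = 938.786 → 939 N (3 s.f., last digit at the 10^0 place).
Sum: 38040.257 N; keep the coarser place, 10^1.
Result: 3.804 × 10^4 N.

3.804 × 10^4 N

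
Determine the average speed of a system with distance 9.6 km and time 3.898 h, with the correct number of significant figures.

2.5 km/h

average speed = 9.6 km ÷ 3.898 h = 2.46280143663… km/h.
9.6 has 2 significant figures; 3.898 has 4.
Division/multiplication keeps the fewest: 2 significant figures.
Rounded: 2.5 km/h.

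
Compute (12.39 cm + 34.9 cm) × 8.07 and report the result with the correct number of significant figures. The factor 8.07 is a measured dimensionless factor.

382 cm

12.39 cm + 34.9 cm = 47.29 cm; the sum is limited to 1 decimal place (3 s.f.).
Carrying full precision, 47.29 × 8.07 = 381.6303 cm; 8.07 has 3 s.f., so the result keeps min(3, 3) = 3 s.f.
Rounded to 3 significant figures: 382 cm.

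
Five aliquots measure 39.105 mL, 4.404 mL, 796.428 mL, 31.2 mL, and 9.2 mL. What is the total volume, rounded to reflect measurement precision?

880.3 mL

39.105 mL + 4.404 mL + 796.428 mL + 31.2 mL + 9.2 mL = 880.337 mL.
Addition/subtraction keeps the fewest decimal places: 39.105 → 3 decimal places, 4.404 → 3 decimal places, 796.428 → 3 decimal places, 31.2 → 1 decimal place, 9.2 → 1 decimal place; limit is 1.
Rounded to 1 decimal place: 880.3 mL.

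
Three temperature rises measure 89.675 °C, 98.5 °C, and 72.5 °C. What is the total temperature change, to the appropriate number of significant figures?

260.7 °C

89.675 °C + 98.5 °C + 72.5 °C = 260.675 °C.
Addition/subtraction keeps the fewest decimal places: 89.675 → 3 decimal places, 98.5 → 1 decimal place, 72.5 → 1 decimal place; limit is 1.
Rounded to 1 decimal place: 260.7 °C.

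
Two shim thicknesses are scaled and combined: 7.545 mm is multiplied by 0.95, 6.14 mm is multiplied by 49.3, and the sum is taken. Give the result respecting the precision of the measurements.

3.10 × 10^2 mm

7.545 × 0.95 = 7.16775 → 7.2 mm (2 s.f., last digit at the 10^-1 place).
6.14 × 49.3 = 302.702 → 303 mm (3 s.f., last digit at the 10^0 place).
Sum: 309.86975 mm; keep the coarser place, 10^0.
Result: 3.10 × 10^2 mm.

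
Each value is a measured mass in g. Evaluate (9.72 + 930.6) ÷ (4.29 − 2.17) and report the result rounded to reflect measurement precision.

444

9.72 + 930.6 = 940.32, limited to 1 d.p. → 4 s.f.; 4.29 − 2.17 = 2.12, limited to 2 d.p. → 3 s.f.
Carrying full precision, 940.32 ÷ 2.12 = 443.547169811…; keep min(4, 3) = 3 s.f.
Rounded to 3 significant figures: 444.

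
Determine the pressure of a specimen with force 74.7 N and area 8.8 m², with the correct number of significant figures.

pressure = 74.7 N ÷ 8.8 m² = 8.48863636364… Pa.
74.7 has 3 significant figures; 8.8 has 2.
Division/multiplication keeps the fewest: 2 significant figures.
Rounded: 8.5 Pa.

8.5 Pa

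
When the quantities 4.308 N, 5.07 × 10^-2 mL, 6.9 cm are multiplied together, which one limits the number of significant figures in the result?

4.308 N → 4 s.f.; 5.07 × 10^-2 mL → 3 s.f.; 6.9 cm → 2 s.f.
The fewest is 2 significant figures, from 6.9 cm.

6.9 cm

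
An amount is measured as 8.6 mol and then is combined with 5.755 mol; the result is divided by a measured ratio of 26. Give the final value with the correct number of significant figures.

0.55 mol

8.6 mol + 5.755 mol = 14.355 mol; the sum is limited to 1 decimal place (3 s.f.).
Carrying full precision, 14.355 ÷ 26 = 0.552115384615… mol; 26 has 2 s.f., so the result keeps min(3, 2) = 2 s.f.
Rounded to 2 significant figures: 0.55 mol.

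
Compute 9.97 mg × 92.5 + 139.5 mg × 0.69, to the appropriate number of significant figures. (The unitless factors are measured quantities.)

1018 mg

9.97 × 92.5 = 922.225 → 922 mg (3 s.f., last digit at the 10^0 place).
139.5 × 0.69 = 96.255 → 96 mg (2 s.f., last digit at the 10^0 place).
Sum: 1018.48 mg; keep the coarser place, 10^0.
Result: 1018 mg.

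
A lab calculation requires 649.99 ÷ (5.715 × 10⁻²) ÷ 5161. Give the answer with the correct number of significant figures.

649.99 ÷ (5.715 × 10⁻²) ÷ 5161 = 2.20372085344…
Multiplication/division keeps the fewest significant figures: 649.99 → 5 s.f., 5.715 × 10⁻² → 4 s.f., 5161 → 4 s.f.; limit is 4.
Rounded to 4 significant figures: 2.204.

2.204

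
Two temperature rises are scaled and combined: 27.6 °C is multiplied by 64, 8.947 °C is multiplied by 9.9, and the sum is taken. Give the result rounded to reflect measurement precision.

27.6 × 64 = 1766.4 → 1.8 × 10^3 °C (2 s.f., last digit at the 10^2 place).
8.947 × 9.9 = 88.5753 → 89 °C (2 s.f., last digit at the 10^0 place).
Sum: 1854.9753 °C; keep the coarser place, 10^2.
Result: 1.9 × 10^3 °C.

1.9 × 10^3 °C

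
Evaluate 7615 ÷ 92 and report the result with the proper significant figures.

83

7615 ÷ 92 = 82.7717391304…
Multiplication/division keeps the fewest significant figures: 7615 → 4 s.f., 92 → 2 s.f.; limit is 2.
Rounded to 2 significant figures: 83.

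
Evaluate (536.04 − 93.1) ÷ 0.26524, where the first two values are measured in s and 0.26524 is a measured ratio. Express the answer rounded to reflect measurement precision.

536.04 s − 93.1 s = 442.94 s; the difference is limited to 1 decimal place (4 s.f.).
Carrying full precision, 442.94 ÷ 0.26524 = 1669.95928216… s; 0.26524 has 5 s.f., so the result keeps min(4, 5) = 4 s.f.
Rounded to 4 significant figures: 1670. s.

1670. s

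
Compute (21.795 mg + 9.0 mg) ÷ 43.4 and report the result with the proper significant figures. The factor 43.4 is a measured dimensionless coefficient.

7.10 × 10^-1 mg

21.795 mg + 9.0 mg = 30.795 mg; the sum is limited to 1 decimal place (3 s.f.).
Carrying full precision, 30.795 ÷ 43.4 = 0.709562211982… mg; 43.4 has 3 s.f., so the result keeps min(3, 3) = 3 s.f.
Rounded to 3 significant figures: 7.10 × 10^-1 mg.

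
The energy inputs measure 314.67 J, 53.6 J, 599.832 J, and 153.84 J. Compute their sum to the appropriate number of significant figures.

1121.9 J

314.67 J + 53.6 J + 599.832 J + 153.84 J = 1121.942 J.
Addition/subtraction keeps the fewest decimal places: 314.67 → 2 decimal places, 53.6 → 1 decimal place, 599.832 → 3 decimal places, 153.84 → 2 decimal places; limit is 1.
Rounded to 1 decimal place: 1121.9 J.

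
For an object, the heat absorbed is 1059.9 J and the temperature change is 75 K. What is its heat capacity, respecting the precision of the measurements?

heat capacity = 1059.9 J ÷ 75 K = 14.132 J/K.
1059.9 has 5 significant figures; 75 has 2.
Division/multiplication keeps the fewest: 2 significant figures.
Rounded: 14 J/K.

14 J/K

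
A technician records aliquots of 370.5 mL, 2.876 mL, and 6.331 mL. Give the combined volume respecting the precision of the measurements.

3.797 × 10^2 mL

370.5 mL + 2.876 mL + 6.331 mL = 379.707 mL.
Addition/subtraction keeps the fewest decimal places: 370.5 → 1 decimal place, 2.876 → 3 decimal places, 6.331 → 3 decimal places; limit is 1.
Rounded to 1 decimal place: 3.797 × 10^2 mL.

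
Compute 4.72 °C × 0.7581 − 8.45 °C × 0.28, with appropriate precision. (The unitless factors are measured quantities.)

4.72 × 0.7581 = 3.578232 → 3.58 °C (3 s.f., last digit at the 10^-2 place).
8.45 × 0.28 = 2.366 → 2.4 °C (2 s.f., last digit at the 10^-1 place).
Difference: 1.212232 °C; keep the coarser place, 10^-1.
Result: 1.2 °C.

1.2 °C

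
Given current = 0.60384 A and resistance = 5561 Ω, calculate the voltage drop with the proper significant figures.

voltage drop = 0.60384 A × 5561 Ω = 3357.95424 V.
0.60384 has 5 significant figures; 5561 has 4.
Division/multiplication keeps the fewest: 4 significant figures.
Rounded: 3.358 × 10³ V.

3.358 × 10³ V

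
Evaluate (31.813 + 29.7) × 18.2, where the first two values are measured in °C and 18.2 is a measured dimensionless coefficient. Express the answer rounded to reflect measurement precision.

31.813 °C + 29.7 °C = 61.513 °C; the sum is limited to 1 decimal place (3 s.f.).
Carrying full precision, 61.513 × 18.2 = 1119.5366 °C; 18.2 has 3 s.f., so the result keeps min(3, 3) = 3 s.f.
Rounded to 3 significant figures: 1.12 × 10^3 °C.

1.12 × 10^3 °C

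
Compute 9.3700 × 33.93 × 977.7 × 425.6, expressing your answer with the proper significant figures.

9.3700 × 33.93 × 977.7 × 425.6 = 132291117.478…
Multiplication/division keeps the fewest significant figures: 9.3700 → 5 s.f., 33.93 → 4 s.f., 977.7 → 4 s.f., 425.6 → 4 s.f.; limit is 4.
Rounded to 4 significant figures: 1.323 × 10⁸.

1.323 × 10⁸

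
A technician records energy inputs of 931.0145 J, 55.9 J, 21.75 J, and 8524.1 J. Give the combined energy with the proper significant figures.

931.0145 J + 55.9 J + 21.75 J + 8524.1 J = 9532.7645 J.
Addition/subtraction keeps the fewest decimal places: 931.0145 → 4 decimal places, 55.9 → 1 decimal place, 21.75 → 2 decimal places, 8524.1 → 1 decimal place; limit is 1.
Rounded to 1 decimal place: 9532.8 J.

9532.8 J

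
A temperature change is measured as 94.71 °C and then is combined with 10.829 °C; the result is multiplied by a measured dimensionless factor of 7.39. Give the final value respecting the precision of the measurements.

780. °C

94.71 °C + 10.829 °C = 105.539 °C; the sum is limited to 2 decimal places (5 s.f.).
Carrying full precision, 105.539 × 7.39 = 779.93321 °C; 7.39 has 3 s.f., so the result keeps min(5, 3) = 3 s.f.
Rounded to 3 significant figures: 780. °C.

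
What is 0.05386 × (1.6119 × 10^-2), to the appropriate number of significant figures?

0.05386 × (1.6119 × 10^-2) = 0.00086816934
Multiplication/division keeps the fewest significant figures: 0.05386 → 4 s.f., 1.6119 × 10^-2 → 5 s.f.; limit is 4.
Rounded to 4 significant figures: 8.682 × 10^-4.

8.682 × 10^-4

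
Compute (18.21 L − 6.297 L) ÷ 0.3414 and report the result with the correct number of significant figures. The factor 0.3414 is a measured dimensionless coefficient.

18.21 L − 6.297 L = 11.913 L; the difference is limited to 2 decimal places (4 s.f.).
Carrying full precision, 11.913 ÷ 0.3414 = 34.8945518453… L; 0.3414 has 4 s.f., so the result keeps min(4, 4) = 4 s.f.
Rounded to 4 significant figures: 34.89 L.

34.89 L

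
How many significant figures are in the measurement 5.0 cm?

5.0: trailing zeros after a decimal point are significant.

2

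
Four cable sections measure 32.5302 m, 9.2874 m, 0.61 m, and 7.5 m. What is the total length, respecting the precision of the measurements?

32.5302 m + 9.2874 m + 0.61 m + 7.5 m = 49.9276 m.
Addition/subtraction keeps the fewest decimal places: 32.5302 → 4 decimal places, 9.2874 → 4 decimal places, 0.61 → 2 decimal places, 7.5 → 1 decimal place; limit is 1.
Rounded to 1 decimal place: 49.9 m.

49.9 m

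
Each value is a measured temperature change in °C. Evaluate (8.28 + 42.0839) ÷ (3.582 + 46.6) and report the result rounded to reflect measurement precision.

1.00

8.28 + 42.0839 = 50.3639, limited to 2 d.p. → 4 s.f.; 3.582 + 46.6 = 50.182, limited to 1 d.p. → 3 s.f.
Carrying full precision, 50.3639 ÷ 50.182 = 1.00362480571…; keep min(4, 3) = 3 s.f.
Rounded to 3 significant figures: 1.00.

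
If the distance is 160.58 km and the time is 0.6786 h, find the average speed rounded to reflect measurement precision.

average speed = 160.58 km ÷ 0.6786 h = 236.634246979… km/h.
160.58 has 5 significant figures; 0.6786 has 4.
Division/multiplication keeps the fewest: 4 significant figures.
Rounded: 236.6 km/h.

236.6 km/h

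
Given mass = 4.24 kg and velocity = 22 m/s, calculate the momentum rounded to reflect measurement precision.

93 kg·m/s

momentum = 4.24 kg × 22 m/s = 93.28 kg·m/s.
4.24 has 3 significant figures; 22 has 2.
Division/multiplication keeps the fewest: 2 significant figures.
Rounded: 93 kg·m/s.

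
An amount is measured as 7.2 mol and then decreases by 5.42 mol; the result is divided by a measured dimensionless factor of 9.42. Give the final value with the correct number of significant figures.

0.19 mol

7.2 mol − 5.42 mol = 1.78 mol; the difference is limited to 1 decimal place (2 s.f.).
Carrying full precision, 1.78 ÷ 9.42 = 0.188959660297… mol; 9.42 has 3 s.f., so the result keeps min(2, 3) = 2 s.f.
Rounded to 2 significant figures: 0.19 mol.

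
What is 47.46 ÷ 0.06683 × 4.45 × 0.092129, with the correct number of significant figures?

47.46 ÷ 0.06683 × 4.45 × 0.092129 = 291.147215517…
Multiplication/division keeps the fewest significant figures: 47.46 → 4 s.f., 0.06683 → 4 s.f., 4.45 → 3 s.f., 0.092129 → 5 s.f.; limit is 3.
Rounded to 3 significant figures: 291.

291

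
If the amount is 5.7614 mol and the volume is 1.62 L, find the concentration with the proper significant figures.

concentration = 5.7614 mol ÷ 1.62 L = 3.55641975309… mol/L.
5.7614 has 5 significant figures; 1.62 has 3.
Division/multiplication keeps the fewest: 3 significant figures.
Rounded: 3.56 mol/L.

3.56 mol/L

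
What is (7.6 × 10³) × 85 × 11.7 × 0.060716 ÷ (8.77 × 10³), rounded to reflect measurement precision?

52

(7.6 × 10³) × 85 × 11.7 × 0.060716 ÷ (8.77 × 10³) = 52.3265303535…
Multiplication/division keeps the fewest significant figures: 7.6 × 10³ → 2 s.f., 85 → 2 s.f., 11.7 → 3 s.f., 0.060716 → 5 s.f., 8.77 × 10³ → 3 s.f.; limit is 2.
Rounded to 2 significant figures: 52.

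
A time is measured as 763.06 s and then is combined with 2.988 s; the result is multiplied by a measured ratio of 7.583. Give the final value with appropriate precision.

5809 s

763.06 s + 2.988 s = 766.048 s; the sum is limited to 2 decimal places (5 s.f.).
Carrying full precision, 766.048 × 7.583 = 5808.941984 s; 7.583 has 4 s.f., so the result keeps min(5, 4) = 4 s.f.
Rounded to 4 significant figures: 5809 s.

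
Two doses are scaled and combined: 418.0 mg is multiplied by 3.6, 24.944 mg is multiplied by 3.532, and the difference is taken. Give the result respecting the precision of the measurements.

418.0 × 3.6 = 1504.8 → 1.5 × 10^3 mg (2 s.f., last digit at the 10^2 place).
24.944 × 3.532 = 88.102208 → 88.10 mg (4 s.f., last digit at the 10^-2 place).
Difference: 1416.697792 mg; keep the coarser place, 10^2.
Result: 1.4 × 10^3 mg.

1.4 × 10^3 mg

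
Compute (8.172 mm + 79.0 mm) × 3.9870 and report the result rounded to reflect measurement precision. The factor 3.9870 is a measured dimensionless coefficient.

3.48 × 10^2 mm

8.172 mm + 79.0 mm = 87.172 mm; the sum is limited to 1 decimal place (3 s.f.).
Carrying full precision, 87.172 × 3.9870 = 347.554764 mm; 3.9870 has 5 s.f., so the result keeps min(3, 5) = 3 s.f.
Rounded to 3 significant figures: 3.48 × 10^2 mm.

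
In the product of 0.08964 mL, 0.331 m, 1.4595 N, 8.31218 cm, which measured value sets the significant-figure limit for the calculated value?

0.331 m

0.08964 mL → 4 s.f.; 0.331 m → 3 s.f.; 1.4595 N → 5 s.f.; 8.31218 cm → 6 s.f.
The fewest is 3 significant figures, from 0.331 m.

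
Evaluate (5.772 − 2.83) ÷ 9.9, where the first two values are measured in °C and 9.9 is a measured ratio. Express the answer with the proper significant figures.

5.772 °C − 2.83 °C = 2.942 °C; the difference is limited to 2 decimal places (3 s.f.).
Carrying full precision, 2.942 ÷ 9.9 = 0.297171717172… °C; 9.9 has 2 s.f., so the result keeps min(3, 2) = 2 s.f.
Rounded to 2 significant figures: 0.30 °C.

0.30 °C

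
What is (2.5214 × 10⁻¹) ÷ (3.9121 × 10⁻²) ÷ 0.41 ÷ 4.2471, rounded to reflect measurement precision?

3.7

(2.5214 × 10⁻¹) ÷ (3.9121 × 10⁻²) ÷ 0.41 ÷ 4.2471 = 3.70130997315…
Multiplication/division keeps the fewest significant figures: 2.5214 × 10⁻¹ → 5 s.f., 3.9121 × 10⁻² → 5 s.f., 0.41 → 2 s.f., 4.2471 → 5 s.f.; limit is 2.
Rounded to 2 significant figures: 3.7.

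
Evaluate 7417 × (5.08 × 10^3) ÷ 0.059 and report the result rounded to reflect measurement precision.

6.4 × 10^8

7417 × (5.08 × 10^3) ÷ 0.059 = 638616271.186…
Multiplication/division keeps the fewest significant figures: 7417 → 4 s.f., 5.08 × 10^3 → 3 s.f., 0.059 → 2 s.f.; limit is 2.
Rounded to 2 significant figures: 6.4 × 10^8.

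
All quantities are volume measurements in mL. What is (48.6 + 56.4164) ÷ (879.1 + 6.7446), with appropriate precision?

1.185 × 10⁻¹

48.6 + 56.4164 = 105.0164, limited to 1 d.p. → 4 s.f.; 879.1 + 6.7446 = 885.8446, limited to 1 d.p. → 4 s.f.
Carrying full precision, 105.0164 ÷ 885.8446 = 0.118549461158…; keep min(4, 4) = 4 s.f.
Rounded to 4 significant figures: 1.185 × 10⁻¹.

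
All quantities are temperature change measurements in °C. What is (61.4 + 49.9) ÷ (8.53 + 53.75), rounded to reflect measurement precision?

1.787

61.4 + 49.9 = 111.3, limited to 1 d.p. → 4 s.f.; 8.53 + 53.75 = 62.28, limited to 2 d.p. → 4 s.f.
Carrying full precision, 111.3 ÷ 62.28 = 1.78709055877…; keep min(4, 4) = 4 s.f.
Rounded to 4 significant figures: 1.787.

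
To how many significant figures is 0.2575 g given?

4

0.2575: leading zeros are not significant.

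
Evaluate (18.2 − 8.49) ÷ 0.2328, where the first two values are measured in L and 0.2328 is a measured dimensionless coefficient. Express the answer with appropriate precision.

42 L

18.2 L − 8.49 L = 9.71 L; the difference is limited to 1 decimal place (2 s.f.).
Carrying full precision, 9.71 ÷ 0.2328 = 41.7096219931… L; 0.2328 has 4 s.f., so the result keeps min(2, 4) = 2 s.f.
Rounded to 2 significant figures: 42 L.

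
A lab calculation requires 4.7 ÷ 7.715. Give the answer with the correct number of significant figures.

4.7 ÷ 7.715 = 0.609202851588…
Multiplication/division keeps the fewest significant figures: 4.7 → 2 s.f., 7.715 → 4 s.f.; limit is 2.
Rounded to 2 significant figures: 0.61.

0.61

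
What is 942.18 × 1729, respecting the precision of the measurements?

1.629 × 10^6

942.18 × 1729 = 1629029.22
Multiplication/division keeps the fewest significant figures: 942.18 → 5 s.f., 1729 → 4 s.f.; limit is 4.
Rounded to 4 significant figures: 1.629 × 10^6.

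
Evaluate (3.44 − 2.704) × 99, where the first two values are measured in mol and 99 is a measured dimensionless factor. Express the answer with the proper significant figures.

73 mol

3.44 mol − 2.704 mol = 0.736 mol; the difference is limited to 2 decimal places (2 s.f.).
Carrying full precision, 0.736 × 99 = 72.864 mol; 99 has 2 s.f., so the result keeps min(2, 2) = 2 s.f.
Rounded to 2 significant figures: 73 mol.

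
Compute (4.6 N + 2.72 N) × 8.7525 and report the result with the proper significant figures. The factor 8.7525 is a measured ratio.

4.6 N + 2.72 N = 7.32 N; the sum is limited to 1 decimal place (2 s.f.).
Carrying full precision, 7.32 × 8.7525 = 64.0683 N; 8.7525 has 5 s.f., so the result keeps min(2, 5) = 2 s.f.
Rounded to 2 significant figures: 64 N.

64 N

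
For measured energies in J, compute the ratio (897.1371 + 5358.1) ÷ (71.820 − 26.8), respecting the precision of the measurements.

139

897.1371 + 5358.1 = 6255.2371, limited to 1 d.p. → 5 s.f.; 71.820 − 26.8 = 45.020, limited to 1 d.p. → 3 s.f.
Carrying full precision, 6255.2371 ÷ 45.020 = 138.943516215…; keep min(5, 3) = 3 s.f.
Rounded to 3 significant figures: 139.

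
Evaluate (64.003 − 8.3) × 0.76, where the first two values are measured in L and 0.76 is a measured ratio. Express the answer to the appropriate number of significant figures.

42 L

64.003 L − 8.3 L = 55.703 L; the difference is limited to 1 decimal place (3 s.f.).
Carrying full precision, 55.703 × 0.76 = 42.33428 L; 0.76 has 2 s.f., so the result keeps min(3, 2) = 2 s.f.
Rounded to 2 significant figures: 42 L.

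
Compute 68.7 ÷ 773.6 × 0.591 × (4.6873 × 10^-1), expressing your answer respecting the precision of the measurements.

0.0246

68.7 ÷ 773.6 × 0.591 × (4.6873 × 10^-1) = 0.0246008723384…
Multiplication/division keeps the fewest significant figures: 68.7 → 3 s.f., 773.6 → 4 s.f., 0.591 → 3 s.f., 4.6873 × 10^-1 → 5 s.f.; limit is 3.
Rounded to 3 significant figures: 0.0246.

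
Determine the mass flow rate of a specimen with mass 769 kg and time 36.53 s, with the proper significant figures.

21.1 kg/s

mass flow rate = 769 kg ÷ 36.53 s = 21.0511908021… kg/s.
769 has 3 significant figures; 36.53 has 4.
Division/multiplication keeps the fewest: 3 significant figures.
Rounded: 21.1 kg/s.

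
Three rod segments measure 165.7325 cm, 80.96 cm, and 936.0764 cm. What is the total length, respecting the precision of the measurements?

165.7325 cm + 80.96 cm + 936.0764 cm = 1182.7689 cm.
Addition/subtraction keeps the fewest decimal places: 165.7325 → 4 decimal places, 80.96 → 2 decimal places, 936.0764 → 4 decimal places; limit is 2.
Rounded to 2 decimal places: 1182.77 cm.

1182.77 cm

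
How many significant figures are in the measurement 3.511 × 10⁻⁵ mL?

4

3.511 × 10⁻⁵: in scientific notation every digit of the coefficient is significant.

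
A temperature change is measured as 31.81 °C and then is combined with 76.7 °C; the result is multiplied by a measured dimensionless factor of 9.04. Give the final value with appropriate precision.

31.81 °C + 76.7 °C = 108.51 °C; the sum is limited to 1 decimal place (4 s.f.).
Carrying full precision, 108.51 × 9.04 = 980.9304 °C; 9.04 has 3 s.f., so the result keeps min(4, 3) = 3 s.f.
Rounded to 3 significant figures: 981 °C.

981 °C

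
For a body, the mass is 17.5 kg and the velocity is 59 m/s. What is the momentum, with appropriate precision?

1.0 × 10^3 kg·m/s

momentum = 17.5 kg × 59 m/s = 1032.5 kg·m/s.
17.5 has 3 significant figures; 59 has 2.
Division/multiplication keeps the fewest: 2 significant figures.
Rounded: 1.0 × 10^3 kg·m/s.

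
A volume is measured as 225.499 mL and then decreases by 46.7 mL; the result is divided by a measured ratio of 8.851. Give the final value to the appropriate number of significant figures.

225.499 mL − 46.7 mL = 178.799 mL; the difference is limited to 1 decimal place (4 s.f.).
Carrying full precision, 178.799 ÷ 8.851 = 20.2009942379… mL; 8.851 has 4 s.f., so the result keeps min(4, 4) = 4 s.f.
Rounded to 4 significant figures: 20.20 mL.

20.20 mL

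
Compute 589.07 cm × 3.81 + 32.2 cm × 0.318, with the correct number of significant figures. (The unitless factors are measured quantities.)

2.25 × 10³ cm

589.07 × 3.81 = 2244.3567 → 2.24 × 10³ cm (3 s.f., last digit at the 10^1 place).
32.2 × 0.318 = 10.2396 → 10.2 cm (3 s.f., last digit at the 10^-1 place).
Sum: 2254.5963 cm; keep the coarser place, 10^1.
Result: 2.25 × 10³ cm.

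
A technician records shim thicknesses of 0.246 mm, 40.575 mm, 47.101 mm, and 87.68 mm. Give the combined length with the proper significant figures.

175.60 mm

0.246 mm + 40.575 mm + 47.101 mm + 87.68 mm = 175.602 mm.
Addition/subtraction keeps the fewest decimal places: 0.246 → 3 decimal places, 40.575 → 3 decimal places, 47.101 → 3 decimal places, 87.68 → 2 decimal places; limit is 2.
Rounded to 2 decimal places: 175.60 mm.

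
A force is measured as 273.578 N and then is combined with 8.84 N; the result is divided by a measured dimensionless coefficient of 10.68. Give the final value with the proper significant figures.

26.44 N

273.578 N + 8.84 N = 282.418 N; the sum is limited to 2 decimal places (5 s.f.).
Carrying full precision, 282.418 ÷ 10.68 = 26.4436329588… N; 10.68 has 4 s.f., so the result keeps min(5, 4) = 4 s.f.
Rounded to 4 significant figures: 26.44 N.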